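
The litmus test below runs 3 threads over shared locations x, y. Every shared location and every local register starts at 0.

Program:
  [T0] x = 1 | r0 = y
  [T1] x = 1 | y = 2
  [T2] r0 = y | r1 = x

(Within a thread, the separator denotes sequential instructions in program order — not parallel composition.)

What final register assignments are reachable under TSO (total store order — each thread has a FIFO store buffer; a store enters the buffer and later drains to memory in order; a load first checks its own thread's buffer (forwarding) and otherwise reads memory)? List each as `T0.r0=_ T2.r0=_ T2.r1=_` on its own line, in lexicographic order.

outcome vector order: (T0.r0,T2.r0,T2.r1)
|TSO outcomes| = 6

T0.r0=0 T2.r0=0 T2.r1=0
T0.r0=0 T2.r0=0 T2.r1=1
T0.r0=0 T2.r0=2 T2.r1=1
T0.r0=2 T2.r0=0 T2.r1=0
T0.r0=2 T2.r0=0 T2.r1=1
T0.r0=2 T2.r0=2 T2.r1=1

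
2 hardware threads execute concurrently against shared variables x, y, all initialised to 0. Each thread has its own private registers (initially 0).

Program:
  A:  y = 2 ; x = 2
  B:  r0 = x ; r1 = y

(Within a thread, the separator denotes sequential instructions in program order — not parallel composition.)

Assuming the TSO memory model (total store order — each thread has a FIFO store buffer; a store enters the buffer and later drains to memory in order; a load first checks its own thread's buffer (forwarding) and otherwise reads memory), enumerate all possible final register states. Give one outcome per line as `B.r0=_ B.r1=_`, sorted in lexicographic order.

B.r0=0 B.r1=0
B.r0=0 B.r1=2
B.r0=2 B.r1=2

outcome vector order: (B.r0,B.r1)
|TSO outcomes| = 3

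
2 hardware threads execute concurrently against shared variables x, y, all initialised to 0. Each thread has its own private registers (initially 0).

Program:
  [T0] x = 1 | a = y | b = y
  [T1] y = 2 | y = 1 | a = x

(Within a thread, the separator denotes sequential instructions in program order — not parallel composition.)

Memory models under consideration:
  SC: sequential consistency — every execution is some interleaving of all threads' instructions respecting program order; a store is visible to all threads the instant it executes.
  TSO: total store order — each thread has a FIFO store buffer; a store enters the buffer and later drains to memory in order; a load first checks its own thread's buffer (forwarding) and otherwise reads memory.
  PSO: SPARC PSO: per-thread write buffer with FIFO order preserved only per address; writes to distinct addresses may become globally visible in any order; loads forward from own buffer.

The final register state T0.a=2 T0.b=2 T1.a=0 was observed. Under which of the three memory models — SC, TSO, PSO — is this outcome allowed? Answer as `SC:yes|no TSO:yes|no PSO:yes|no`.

outcome vector order: (T0.a,T0.b,T1.a)
[SC] allowed = {(0,0,1), (0,1,1), (0,2,1), (1,1,0), (1,1,1), (2,1,1), (2,2,1)}
[TSO] allowed = {(0,0,0), (0,0,1), (0,1,0), (0,1,1), (0,2,0), (0,2,1), (1,1,0), (1,1,1), (2,1,0), (2,1,1), (2,2,0), (2,2,1)}
[PSO] allowed = {(0,0,0), (0,0,1), (0,1,0), (0,1,1), (0,2,0), (0,2,1), (1,1,0), (1,1,1), (2,1,0), (2,1,1), (2,2,0), (2,2,1)}
target (2,2,0) ∈ {TSO,PSO}

SC:no TSO:yes PSO:yes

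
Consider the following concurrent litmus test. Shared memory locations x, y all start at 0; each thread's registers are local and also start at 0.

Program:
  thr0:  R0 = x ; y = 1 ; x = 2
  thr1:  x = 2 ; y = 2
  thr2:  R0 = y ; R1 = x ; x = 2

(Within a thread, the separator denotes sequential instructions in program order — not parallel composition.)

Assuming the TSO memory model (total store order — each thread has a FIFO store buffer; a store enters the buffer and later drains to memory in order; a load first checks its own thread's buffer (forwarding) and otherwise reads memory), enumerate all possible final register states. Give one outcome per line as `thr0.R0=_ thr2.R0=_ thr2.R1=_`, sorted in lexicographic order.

outcome vector order: (thr0.R0,thr2.R0,thr2.R1)
|TSO outcomes| = 9

thr0.R0=0 thr2.R0=0 thr2.R1=0
thr0.R0=0 thr2.R0=0 thr2.R1=2
thr0.R0=0 thr2.R0=1 thr2.R1=0
thr0.R0=0 thr2.R0=1 thr2.R1=2
thr0.R0=0 thr2.R0=2 thr2.R1=2
thr0.R0=2 thr2.R0=0 thr2.R1=0
thr0.R0=2 thr2.R0=0 thr2.R1=2
thr0.R0=2 thr2.R0=1 thr2.R1=2
thr0.R0=2 thr2.R0=2 thr2.R1=2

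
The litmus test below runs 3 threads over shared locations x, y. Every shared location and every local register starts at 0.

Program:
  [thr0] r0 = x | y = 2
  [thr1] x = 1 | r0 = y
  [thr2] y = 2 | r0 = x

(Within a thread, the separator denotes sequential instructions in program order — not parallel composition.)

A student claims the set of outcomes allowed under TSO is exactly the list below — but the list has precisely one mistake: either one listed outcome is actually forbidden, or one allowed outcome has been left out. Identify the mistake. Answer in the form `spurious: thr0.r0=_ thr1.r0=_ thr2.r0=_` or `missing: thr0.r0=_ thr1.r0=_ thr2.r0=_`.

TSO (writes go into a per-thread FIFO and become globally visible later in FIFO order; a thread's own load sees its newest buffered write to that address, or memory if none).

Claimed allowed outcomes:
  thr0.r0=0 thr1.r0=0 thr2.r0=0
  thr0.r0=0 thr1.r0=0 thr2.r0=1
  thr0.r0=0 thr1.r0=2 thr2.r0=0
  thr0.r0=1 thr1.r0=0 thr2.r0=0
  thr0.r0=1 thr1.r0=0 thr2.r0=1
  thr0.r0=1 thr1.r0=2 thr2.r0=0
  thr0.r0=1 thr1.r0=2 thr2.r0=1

outcome vector order: (thr0.r0,thr1.r0,thr2.r0)
TSO: 8 outcomes — {(0,0,0); (0,0,1); (0,2,0); (0,2,1); (1,0,0); (1,0,1); (1,2,0); (1,2,1)}
TSO∖claimed = {(0,2,1)}

missing: thr0.r0=0 thr1.r0=2 thr2.r0=1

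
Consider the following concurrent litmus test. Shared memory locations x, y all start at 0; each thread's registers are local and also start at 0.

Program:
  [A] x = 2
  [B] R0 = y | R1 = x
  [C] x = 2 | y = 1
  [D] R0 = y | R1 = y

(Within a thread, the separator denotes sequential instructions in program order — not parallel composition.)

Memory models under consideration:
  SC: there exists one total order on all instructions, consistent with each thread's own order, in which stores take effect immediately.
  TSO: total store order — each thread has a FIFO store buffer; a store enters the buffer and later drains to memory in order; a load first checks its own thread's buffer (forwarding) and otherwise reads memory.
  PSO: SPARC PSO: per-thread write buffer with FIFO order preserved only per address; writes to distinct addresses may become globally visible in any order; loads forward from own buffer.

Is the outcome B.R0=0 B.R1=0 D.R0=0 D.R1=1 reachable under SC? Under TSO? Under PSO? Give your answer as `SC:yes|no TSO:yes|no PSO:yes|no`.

SC:yes TSO:yes PSO:yes

outcome vector order: (B.R0,B.R1,D.R0,D.R1)
[SC] allowed = {<0 0 0 0> <0 0 0 1> <0 0 1 1> <0 2 0 0> <0 2 0 1> <0 2 1 1> <1 2 0 0> <1 2 0 1> <1 2 1 1>}
[TSO] allowed = {<0 0 0 0> <0 0 0 1> <0 0 1 1> <0 2 0 0> <0 2 0 1> <0 2 1 1> <1 2 0 0> <1 2 0 1> <1 2 1 1>}
[PSO] allowed = {<0 0 0 0> <0 0 0 1> <0 0 1 1> <0 2 0 0> <0 2 0 1> <0 2 1 1> <1 0 0 0> <1 0 0 1> <1 0 1 1> <1 2 0 0> <1 2 0 1> <1 2 1 1>}
target <0 0 0 1> ∈ {SC,TSO,PSO}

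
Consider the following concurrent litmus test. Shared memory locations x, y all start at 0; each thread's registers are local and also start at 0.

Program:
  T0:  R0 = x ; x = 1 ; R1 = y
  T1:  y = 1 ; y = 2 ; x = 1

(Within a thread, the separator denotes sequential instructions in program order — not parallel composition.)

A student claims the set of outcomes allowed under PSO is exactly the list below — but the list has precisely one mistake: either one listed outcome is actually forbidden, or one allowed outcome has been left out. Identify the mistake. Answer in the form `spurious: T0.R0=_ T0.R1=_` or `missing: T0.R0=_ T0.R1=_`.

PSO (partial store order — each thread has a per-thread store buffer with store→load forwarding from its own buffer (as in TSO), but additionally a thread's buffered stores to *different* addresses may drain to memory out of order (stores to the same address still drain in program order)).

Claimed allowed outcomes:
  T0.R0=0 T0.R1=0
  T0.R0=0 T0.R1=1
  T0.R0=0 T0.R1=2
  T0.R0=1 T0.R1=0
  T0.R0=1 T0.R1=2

missing: T0.R0=1 T0.R1=1

outcome vector order: (T0.R0,T0.R1)
under PSO → (0,0), (0,1), (0,2), (1,0), (1,1), (1,2)
PSO∖claimed = {(1,1)}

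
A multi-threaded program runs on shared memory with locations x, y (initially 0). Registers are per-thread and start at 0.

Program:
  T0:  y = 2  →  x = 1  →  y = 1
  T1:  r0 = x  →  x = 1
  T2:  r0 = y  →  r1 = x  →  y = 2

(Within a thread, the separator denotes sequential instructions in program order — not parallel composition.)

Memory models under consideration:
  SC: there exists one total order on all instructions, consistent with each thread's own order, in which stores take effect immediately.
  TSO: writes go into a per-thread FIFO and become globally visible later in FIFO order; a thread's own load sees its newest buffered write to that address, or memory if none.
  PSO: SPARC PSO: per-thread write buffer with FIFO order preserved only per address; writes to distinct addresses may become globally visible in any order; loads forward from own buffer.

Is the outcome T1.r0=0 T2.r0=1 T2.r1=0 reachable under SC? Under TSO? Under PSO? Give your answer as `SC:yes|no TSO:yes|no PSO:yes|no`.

SC:no TSO:no PSO:yes

outcome vector order: (T1.r0,T2.r0,T2.r1)
SC: 10 outcomes — {000 001 011 020 021 100 101 111 120 121}
TSO: 10 outcomes — {000 001 011 020 021 100 101 111 120 121}
PSO: 12 outcomes — {000 001 010 011 020 021 100 101 110 111 120 121}
target 010 ∈ {PSO}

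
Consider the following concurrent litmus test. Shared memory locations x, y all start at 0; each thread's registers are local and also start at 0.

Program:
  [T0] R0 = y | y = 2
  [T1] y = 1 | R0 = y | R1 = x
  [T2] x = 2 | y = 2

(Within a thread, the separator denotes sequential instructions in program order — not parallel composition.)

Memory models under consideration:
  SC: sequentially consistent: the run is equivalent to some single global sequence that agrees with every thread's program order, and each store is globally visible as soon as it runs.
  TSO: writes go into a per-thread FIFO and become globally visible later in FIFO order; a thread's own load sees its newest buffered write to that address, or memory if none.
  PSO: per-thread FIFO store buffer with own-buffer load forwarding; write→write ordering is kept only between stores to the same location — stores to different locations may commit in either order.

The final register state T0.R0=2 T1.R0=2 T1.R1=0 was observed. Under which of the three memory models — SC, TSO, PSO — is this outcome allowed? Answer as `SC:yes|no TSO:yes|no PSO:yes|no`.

SC:no TSO:no PSO:yes

outcome vector order: (T0.R0,T1.R0,T1.R1)
[SC] allowed = {<0 1 0> <0 1 2> <0 2 0> <0 2 2> <1 1 0> <1 1 2> <1 2 0> <1 2 2> <2 1 0> <2 1 2> <2 2 2>}
[TSO] allowed = {<0 1 0> <0 1 2> <0 2 0> <0 2 2> <1 1 0> <1 1 2> <1 2 0> <1 2 2> <2 1 0> <2 1 2> <2 2 2>}
[PSO] allowed = {<0 1 0> <0 1 2> <0 2 0> <0 2 2> <1 1 0> <1 1 2> <1 2 0> <1 2 2> <2 1 0> <2 1 2> <2 2 0> <2 2 2>}
target <2 2 0> ∈ {PSO}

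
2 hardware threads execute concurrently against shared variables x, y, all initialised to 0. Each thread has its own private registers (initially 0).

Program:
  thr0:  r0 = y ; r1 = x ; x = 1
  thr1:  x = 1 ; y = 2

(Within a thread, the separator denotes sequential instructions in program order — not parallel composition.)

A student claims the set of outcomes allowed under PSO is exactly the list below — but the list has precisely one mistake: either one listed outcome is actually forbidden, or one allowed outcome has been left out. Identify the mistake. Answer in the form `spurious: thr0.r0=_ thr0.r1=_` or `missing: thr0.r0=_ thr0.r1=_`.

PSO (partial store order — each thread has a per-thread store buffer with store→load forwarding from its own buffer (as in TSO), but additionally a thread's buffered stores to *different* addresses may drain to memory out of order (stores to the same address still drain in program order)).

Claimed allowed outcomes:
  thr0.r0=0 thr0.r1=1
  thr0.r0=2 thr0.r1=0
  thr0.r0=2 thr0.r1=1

missing: thr0.r0=0 thr0.r1=0

outcome vector order: (thr0.r0,thr0.r1)
PSO: 4 outcomes — {00, 01, 20, 21}
PSO∖claimed = {00}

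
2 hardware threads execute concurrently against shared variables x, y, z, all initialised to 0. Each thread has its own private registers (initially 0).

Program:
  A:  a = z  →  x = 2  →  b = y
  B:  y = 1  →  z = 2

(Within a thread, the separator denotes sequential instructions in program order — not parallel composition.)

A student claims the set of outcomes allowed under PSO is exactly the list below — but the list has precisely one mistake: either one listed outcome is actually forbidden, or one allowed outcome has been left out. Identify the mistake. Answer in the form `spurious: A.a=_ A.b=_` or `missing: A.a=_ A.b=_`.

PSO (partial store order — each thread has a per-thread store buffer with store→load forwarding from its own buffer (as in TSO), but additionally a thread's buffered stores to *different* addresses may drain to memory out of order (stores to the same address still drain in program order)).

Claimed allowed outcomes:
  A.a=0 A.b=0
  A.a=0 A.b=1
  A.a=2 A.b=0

missing: A.a=2 A.b=1

outcome vector order: (A.a,A.b)
PSO (4): 00, 01, 20, 21
PSO∖claimed = {21}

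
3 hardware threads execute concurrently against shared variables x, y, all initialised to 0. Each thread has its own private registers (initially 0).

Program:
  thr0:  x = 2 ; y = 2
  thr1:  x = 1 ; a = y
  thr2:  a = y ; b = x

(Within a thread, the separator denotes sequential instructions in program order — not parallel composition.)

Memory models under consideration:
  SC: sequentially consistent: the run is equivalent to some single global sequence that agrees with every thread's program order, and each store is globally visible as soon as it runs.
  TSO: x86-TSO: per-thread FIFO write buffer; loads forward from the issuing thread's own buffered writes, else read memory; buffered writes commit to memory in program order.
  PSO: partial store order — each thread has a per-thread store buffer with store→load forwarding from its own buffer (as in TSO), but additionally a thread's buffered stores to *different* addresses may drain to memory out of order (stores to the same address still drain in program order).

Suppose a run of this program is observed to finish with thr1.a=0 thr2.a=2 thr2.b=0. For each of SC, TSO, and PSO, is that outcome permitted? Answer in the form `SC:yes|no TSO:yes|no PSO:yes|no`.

outcome vector order: (thr1.a,thr2.a,thr2.b)
under SC → <0 0 0>; <0 0 1>; <0 0 2>; <0 2 1>; <0 2 2>; <2 0 0>; <2 0 1>; <2 0 2>; <2 2 1>; <2 2 2>
under TSO → <0 0 0>; <0 0 1>; <0 0 2>; <0 2 1>; <0 2 2>; <2 0 0>; <2 0 1>; <2 0 2>; <2 2 1>; <2 2 2>
under PSO → <0 0 0>; <0 0 1>; <0 0 2>; <0 2 0>; <0 2 1>; <0 2 2>; <2 0 0>; <2 0 1>; <2 0 2>; <2 2 0>; <2 2 1>; <2 2 2>
target <0 2 0> ∈ {PSO}

SC:no TSO:no PSO:yes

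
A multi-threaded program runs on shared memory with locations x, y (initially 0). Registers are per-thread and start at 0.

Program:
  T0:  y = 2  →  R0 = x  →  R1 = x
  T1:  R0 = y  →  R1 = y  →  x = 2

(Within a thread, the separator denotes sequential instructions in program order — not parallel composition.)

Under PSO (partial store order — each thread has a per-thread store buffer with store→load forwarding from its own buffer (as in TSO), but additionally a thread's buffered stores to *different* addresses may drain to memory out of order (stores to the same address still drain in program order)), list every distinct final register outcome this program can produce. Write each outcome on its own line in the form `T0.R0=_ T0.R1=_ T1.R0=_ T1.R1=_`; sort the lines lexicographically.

T0.R0=0 T0.R1=0 T1.R0=0 T1.R1=0
T0.R0=0 T0.R1=0 T1.R0=0 T1.R1=2
T0.R0=0 T0.R1=0 T1.R0=2 T1.R1=2
T0.R0=0 T0.R1=2 T1.R0=0 T1.R1=0
T0.R0=0 T0.R1=2 T1.R0=0 T1.R1=2
T0.R0=0 T0.R1=2 T1.R0=2 T1.R1=2
T0.R0=2 T0.R1=2 T1.R0=0 T1.R1=0
T0.R0=2 T0.R1=2 T1.R0=0 T1.R1=2
T0.R0=2 T0.R1=2 T1.R0=2 T1.R1=2

outcome vector order: (T0.R0,T0.R1,T1.R0,T1.R1)
|PSO outcomes| = 9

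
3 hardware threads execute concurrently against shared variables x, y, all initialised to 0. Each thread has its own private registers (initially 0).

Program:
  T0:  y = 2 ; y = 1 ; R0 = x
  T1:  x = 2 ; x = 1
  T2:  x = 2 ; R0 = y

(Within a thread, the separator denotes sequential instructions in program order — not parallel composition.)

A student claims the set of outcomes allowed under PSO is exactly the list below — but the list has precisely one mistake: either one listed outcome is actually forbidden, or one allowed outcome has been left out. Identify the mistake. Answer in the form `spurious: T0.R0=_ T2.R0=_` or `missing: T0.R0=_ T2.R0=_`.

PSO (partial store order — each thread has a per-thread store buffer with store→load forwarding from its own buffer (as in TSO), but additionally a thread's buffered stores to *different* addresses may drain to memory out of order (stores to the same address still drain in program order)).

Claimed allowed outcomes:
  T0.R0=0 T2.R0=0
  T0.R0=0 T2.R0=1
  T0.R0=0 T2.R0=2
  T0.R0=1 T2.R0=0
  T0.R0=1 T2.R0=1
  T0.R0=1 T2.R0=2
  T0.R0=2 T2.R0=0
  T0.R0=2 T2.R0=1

outcome vector order: (T0.R0,T2.R0)
[PSO] allowed = {(0,0), (0,1), (0,2), (1,0), (1,1), (1,2), (2,0), (2,1), (2,2)}
PSO∖claimed = {(2,2)}

missing: T0.R0=2 T2.R0=2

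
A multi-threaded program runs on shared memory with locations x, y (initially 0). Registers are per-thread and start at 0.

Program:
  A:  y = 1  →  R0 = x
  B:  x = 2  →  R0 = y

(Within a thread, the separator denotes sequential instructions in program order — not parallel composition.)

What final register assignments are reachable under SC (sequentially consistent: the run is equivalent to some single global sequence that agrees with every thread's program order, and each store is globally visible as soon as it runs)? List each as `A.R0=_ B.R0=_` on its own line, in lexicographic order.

outcome vector order: (A.R0,B.R0)
|SC outcomes| = 3

A.R0=0 B.R0=1
A.R0=2 B.R0=0
A.R0=2 B.R0=1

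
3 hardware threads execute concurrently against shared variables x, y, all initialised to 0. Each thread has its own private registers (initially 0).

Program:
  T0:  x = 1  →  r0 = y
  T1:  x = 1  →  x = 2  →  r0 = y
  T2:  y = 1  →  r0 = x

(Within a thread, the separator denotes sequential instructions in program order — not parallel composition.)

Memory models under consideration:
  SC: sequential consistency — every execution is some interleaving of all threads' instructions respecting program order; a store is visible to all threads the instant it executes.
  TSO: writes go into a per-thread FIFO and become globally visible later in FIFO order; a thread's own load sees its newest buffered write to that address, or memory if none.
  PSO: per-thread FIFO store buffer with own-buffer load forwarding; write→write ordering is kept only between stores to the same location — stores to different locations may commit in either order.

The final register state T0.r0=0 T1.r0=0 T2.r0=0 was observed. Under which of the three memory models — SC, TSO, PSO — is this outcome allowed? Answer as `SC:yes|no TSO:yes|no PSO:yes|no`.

SC:no TSO:yes PSO:yes

outcome vector order: (T0.r0,T1.r0,T2.r0)
[SC] allowed = {0/0/1 0/0/2 0/1/1 0/1/2 1/0/1 1/0/2 1/1/0 1/1/1 1/1/2}
[TSO] allowed = {0/0/0 0/0/1 0/0/2 0/1/0 0/1/1 0/1/2 1/0/0 1/0/1 1/0/2 1/1/0 1/1/1 1/1/2}
[PSO] allowed = {0/0/0 0/0/1 0/0/2 0/1/0 0/1/1 0/1/2 1/0/0 1/0/1 1/0/2 1/1/0 1/1/1 1/1/2}
target 0/0/0 ∈ {TSO,PSO}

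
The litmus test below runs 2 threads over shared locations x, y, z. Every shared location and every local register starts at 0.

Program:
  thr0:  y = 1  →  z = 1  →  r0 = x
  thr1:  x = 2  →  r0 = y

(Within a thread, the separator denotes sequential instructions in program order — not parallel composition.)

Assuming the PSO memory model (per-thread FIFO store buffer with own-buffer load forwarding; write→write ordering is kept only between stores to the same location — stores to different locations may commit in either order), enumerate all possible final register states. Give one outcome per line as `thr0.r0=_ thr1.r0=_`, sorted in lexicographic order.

outcome vector order: (thr0.r0,thr1.r0)
|PSO outcomes| = 4

thr0.r0=0 thr1.r0=0
thr0.r0=0 thr1.r0=1
thr0.r0=2 thr1.r0=0
thr0.r0=2 thr1.r0=1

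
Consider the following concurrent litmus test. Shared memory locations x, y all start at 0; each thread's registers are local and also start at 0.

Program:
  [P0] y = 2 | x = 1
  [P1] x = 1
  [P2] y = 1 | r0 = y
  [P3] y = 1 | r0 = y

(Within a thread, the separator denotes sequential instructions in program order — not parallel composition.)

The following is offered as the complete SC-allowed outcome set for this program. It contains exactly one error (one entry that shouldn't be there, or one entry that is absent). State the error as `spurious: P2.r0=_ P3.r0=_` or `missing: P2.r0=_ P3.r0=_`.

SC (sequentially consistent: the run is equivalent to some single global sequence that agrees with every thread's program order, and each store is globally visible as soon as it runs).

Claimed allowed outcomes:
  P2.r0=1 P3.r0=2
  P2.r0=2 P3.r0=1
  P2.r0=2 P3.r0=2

outcome vector order: (P2.r0,P3.r0)
SC (4): 11, 12, 21, 22
SC∖claimed = {11}

missing: P2.r0=1 P3.r0=1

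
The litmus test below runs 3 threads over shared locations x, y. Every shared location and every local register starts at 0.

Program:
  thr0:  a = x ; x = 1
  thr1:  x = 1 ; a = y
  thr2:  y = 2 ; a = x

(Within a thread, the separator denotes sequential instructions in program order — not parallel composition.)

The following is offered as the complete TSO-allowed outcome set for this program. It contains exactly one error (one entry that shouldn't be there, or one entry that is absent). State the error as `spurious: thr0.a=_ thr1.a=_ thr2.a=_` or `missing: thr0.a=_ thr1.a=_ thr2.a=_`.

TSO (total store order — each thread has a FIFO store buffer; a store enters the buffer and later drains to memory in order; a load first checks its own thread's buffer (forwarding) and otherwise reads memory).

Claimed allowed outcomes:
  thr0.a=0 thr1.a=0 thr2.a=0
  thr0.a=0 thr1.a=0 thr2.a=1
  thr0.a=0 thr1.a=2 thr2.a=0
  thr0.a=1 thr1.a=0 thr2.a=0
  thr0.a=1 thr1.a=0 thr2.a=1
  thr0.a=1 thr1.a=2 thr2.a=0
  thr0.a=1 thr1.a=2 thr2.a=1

outcome vector order: (thr0.a,thr1.a,thr2.a)
[TSO] allowed = {0/0/0, 0/0/1, 0/2/0, 0/2/1, 1/0/0, 1/0/1, 1/2/0, 1/2/1}
TSO∖claimed = {0/2/1}

missing: thr0.a=0 thr1.a=2 thr2.a=1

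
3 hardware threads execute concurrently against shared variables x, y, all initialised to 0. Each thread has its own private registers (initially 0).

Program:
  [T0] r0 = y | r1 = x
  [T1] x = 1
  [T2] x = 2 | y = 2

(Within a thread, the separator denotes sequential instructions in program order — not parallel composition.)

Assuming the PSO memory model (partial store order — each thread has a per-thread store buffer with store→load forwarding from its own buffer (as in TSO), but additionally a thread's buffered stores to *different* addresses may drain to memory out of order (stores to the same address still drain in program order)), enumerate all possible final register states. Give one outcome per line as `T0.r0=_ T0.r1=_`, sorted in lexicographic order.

T0.r0=0 T0.r1=0
T0.r0=0 T0.r1=1
T0.r0=0 T0.r1=2
T0.r0=2 T0.r1=0
T0.r0=2 T0.r1=1
T0.r0=2 T0.r1=2

outcome vector order: (T0.r0,T0.r1)
|PSO outcomes| = 6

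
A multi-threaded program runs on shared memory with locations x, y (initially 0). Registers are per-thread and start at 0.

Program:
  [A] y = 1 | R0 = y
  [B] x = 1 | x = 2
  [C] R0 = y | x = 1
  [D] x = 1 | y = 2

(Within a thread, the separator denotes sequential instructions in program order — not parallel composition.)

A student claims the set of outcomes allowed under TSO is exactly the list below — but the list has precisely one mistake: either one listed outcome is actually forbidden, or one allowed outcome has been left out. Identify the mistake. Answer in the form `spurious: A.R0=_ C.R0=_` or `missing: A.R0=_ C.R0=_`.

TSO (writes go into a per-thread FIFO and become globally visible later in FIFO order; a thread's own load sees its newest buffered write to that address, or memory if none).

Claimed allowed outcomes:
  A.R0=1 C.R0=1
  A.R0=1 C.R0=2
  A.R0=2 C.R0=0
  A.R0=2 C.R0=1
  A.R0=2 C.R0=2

outcome vector order: (A.R0,C.R0)
under TSO → <1 0>, <1 1>, <1 2>, <2 0>, <2 1>, <2 2>
TSO∖claimed = {<1 0>}

missing: A.R0=1 C.R0=0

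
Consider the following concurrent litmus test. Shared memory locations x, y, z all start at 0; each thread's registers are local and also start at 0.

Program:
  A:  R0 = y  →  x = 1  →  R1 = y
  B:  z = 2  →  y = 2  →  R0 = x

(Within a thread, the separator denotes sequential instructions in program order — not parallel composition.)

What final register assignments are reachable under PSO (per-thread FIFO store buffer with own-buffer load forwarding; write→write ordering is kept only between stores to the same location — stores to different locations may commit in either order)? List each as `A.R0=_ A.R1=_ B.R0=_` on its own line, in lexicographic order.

A.R0=0 A.R1=0 B.R0=0
A.R0=0 A.R1=0 B.R0=1
A.R0=0 A.R1=2 B.R0=0
A.R0=0 A.R1=2 B.R0=1
A.R0=2 A.R1=2 B.R0=0
A.R0=2 A.R1=2 B.R0=1

outcome vector order: (A.R0,A.R1,B.R0)
|PSO outcomes| = 6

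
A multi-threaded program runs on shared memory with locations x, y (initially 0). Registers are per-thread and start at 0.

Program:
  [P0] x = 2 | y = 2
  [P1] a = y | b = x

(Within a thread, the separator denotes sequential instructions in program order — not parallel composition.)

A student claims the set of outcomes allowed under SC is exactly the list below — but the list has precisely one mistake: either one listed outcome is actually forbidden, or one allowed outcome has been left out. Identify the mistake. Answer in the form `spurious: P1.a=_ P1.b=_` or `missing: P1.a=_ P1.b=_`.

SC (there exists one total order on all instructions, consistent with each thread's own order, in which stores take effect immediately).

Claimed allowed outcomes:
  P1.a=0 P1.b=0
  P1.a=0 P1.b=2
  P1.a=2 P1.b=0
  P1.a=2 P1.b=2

spurious: P1.a=2 P1.b=0

outcome vector order: (P1.a,P1.b)
SC (3): <0 0> <0 2> <2 2>
claimed∖SC = {<2 0>}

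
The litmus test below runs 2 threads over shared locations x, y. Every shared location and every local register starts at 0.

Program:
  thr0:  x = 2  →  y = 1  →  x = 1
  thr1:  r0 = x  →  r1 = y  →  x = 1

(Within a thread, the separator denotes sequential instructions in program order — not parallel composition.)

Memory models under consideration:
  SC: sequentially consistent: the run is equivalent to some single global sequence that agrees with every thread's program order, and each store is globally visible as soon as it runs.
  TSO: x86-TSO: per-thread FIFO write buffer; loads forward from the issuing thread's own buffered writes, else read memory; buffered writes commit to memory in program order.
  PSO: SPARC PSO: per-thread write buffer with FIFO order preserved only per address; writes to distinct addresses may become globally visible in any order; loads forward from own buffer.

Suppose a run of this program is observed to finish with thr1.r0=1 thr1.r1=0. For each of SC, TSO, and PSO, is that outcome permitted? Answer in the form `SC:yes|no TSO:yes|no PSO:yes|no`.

SC:no TSO:no PSO:yes

outcome vector order: (thr1.r0,thr1.r1)
[SC] allowed = {<0 0>, <0 1>, <1 1>, <2 0>, <2 1>}
[TSO] allowed = {<0 0>, <0 1>, <1 1>, <2 0>, <2 1>}
[PSO] allowed = {<0 0>, <0 1>, <1 0>, <1 1>, <2 0>, <2 1>}
target <1 0> ∈ {PSO}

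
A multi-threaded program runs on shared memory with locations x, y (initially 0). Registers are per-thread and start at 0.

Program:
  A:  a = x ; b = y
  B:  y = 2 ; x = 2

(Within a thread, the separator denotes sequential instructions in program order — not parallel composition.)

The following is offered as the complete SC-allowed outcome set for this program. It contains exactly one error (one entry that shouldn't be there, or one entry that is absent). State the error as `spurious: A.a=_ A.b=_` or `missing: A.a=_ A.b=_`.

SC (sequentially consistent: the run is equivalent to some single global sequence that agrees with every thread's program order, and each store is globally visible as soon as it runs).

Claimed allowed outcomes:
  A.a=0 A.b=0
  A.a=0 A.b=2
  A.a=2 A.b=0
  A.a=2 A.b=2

spurious: A.a=2 A.b=0

outcome vector order: (A.a,A.b)
[SC] allowed = {00 02 22}
claimed∖SC = {20}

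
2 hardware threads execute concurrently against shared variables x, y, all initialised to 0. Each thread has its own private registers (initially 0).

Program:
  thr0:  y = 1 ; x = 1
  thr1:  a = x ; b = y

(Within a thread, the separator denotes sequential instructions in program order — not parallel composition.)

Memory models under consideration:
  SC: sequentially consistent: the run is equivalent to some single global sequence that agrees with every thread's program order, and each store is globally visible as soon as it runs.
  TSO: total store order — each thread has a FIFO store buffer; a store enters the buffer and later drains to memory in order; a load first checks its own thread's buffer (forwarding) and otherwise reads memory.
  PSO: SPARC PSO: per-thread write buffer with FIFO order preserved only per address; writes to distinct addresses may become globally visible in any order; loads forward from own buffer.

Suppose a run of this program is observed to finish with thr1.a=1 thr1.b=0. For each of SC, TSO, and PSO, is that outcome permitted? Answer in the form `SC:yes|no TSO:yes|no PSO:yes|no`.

SC:no TSO:no PSO:yes

outcome vector order: (thr1.a,thr1.b)
under SC → 00 01 11
under TSO → 00 01 11
under PSO → 00 01 10 11
target 10 ∈ {PSO}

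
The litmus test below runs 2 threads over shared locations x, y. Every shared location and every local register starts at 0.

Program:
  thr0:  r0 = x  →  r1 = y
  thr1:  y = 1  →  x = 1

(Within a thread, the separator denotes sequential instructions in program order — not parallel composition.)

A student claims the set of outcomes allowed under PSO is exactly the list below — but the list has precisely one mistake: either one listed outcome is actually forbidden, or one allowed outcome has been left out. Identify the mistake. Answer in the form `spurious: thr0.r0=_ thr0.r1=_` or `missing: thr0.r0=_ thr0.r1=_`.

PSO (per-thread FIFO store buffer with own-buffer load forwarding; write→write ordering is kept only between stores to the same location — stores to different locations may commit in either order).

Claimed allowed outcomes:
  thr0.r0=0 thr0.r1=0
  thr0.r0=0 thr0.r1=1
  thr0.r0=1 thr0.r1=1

outcome vector order: (thr0.r0,thr0.r1)
under PSO → 0/0 0/1 1/0 1/1
PSO∖claimed = {1/0}

missing: thr0.r0=1 thr0.r1=0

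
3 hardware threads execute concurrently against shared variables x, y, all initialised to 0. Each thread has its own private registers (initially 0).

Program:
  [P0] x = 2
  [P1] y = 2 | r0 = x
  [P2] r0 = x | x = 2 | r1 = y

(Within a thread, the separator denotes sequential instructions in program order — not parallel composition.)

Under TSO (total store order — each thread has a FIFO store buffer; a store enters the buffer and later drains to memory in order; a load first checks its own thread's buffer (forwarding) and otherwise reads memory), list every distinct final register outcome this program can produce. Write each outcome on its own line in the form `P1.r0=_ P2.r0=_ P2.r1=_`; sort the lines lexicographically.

outcome vector order: (P1.r0,P2.r0,P2.r1)
|TSO outcomes| = 8

P1.r0=0 P2.r0=0 P2.r1=0
P1.r0=0 P2.r0=0 P2.r1=2
P1.r0=0 P2.r0=2 P2.r1=0
P1.r0=0 P2.r0=2 P2.r1=2
P1.r0=2 P2.r0=0 P2.r1=0
P1.r0=2 P2.r0=0 P2.r1=2
P1.r0=2 P2.r0=2 P2.r1=0
P1.r0=2 P2.r0=2 P2.r1=2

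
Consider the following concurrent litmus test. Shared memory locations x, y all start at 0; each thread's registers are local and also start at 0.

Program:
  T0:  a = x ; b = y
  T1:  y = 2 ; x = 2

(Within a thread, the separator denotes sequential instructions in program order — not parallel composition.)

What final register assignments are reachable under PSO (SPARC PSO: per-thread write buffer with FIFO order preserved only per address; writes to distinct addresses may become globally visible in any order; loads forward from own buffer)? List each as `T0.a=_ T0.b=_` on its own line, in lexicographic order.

T0.a=0 T0.b=0
T0.a=0 T0.b=2
T0.a=2 T0.b=0
T0.a=2 T0.b=2

outcome vector order: (T0.a,T0.b)
|PSO outcomes| = 4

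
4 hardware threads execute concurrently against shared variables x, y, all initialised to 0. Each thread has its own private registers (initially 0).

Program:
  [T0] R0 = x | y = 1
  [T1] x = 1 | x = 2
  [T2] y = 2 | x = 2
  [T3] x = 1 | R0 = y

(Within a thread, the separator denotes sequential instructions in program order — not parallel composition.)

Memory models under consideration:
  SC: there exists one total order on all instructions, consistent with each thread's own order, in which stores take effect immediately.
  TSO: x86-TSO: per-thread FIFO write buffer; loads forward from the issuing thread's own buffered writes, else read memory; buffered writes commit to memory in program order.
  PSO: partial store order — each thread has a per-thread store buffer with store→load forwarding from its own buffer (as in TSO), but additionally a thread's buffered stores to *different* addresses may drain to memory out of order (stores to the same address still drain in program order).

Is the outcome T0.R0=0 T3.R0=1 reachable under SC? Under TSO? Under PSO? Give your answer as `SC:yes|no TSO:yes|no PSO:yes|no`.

outcome vector order: (T0.R0,T3.R0)
SC (9): 00, 01, 02, 10, 11, 12, 20, 21, 22
TSO (9): 00, 01, 02, 10, 11, 12, 20, 21, 22
PSO (9): 00, 01, 02, 10, 11, 12, 20, 21, 22
target 01 ∈ {SC,TSO,PSO}

SC:yes TSO:yes PSO:yes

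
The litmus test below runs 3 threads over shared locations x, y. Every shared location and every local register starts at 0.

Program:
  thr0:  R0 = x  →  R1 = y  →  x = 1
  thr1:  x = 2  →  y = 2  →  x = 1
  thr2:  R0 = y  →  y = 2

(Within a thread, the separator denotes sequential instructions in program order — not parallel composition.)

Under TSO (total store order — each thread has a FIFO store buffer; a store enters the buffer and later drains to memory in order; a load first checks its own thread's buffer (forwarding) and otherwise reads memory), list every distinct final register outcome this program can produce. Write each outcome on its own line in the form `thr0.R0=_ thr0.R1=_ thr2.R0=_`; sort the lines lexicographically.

thr0.R0=0 thr0.R1=0 thr2.R0=0
thr0.R0=0 thr0.R1=0 thr2.R0=2
thr0.R0=0 thr0.R1=2 thr2.R0=0
thr0.R0=0 thr0.R1=2 thr2.R0=2
thr0.R0=1 thr0.R1=2 thr2.R0=0
thr0.R0=1 thr0.R1=2 thr2.R0=2
thr0.R0=2 thr0.R1=0 thr2.R0=0
thr0.R0=2 thr0.R1=0 thr2.R0=2
thr0.R0=2 thr0.R1=2 thr2.R0=0
thr0.R0=2 thr0.R1=2 thr2.R0=2

outcome vector order: (thr0.R0,thr0.R1,thr2.R0)
|TSO outcomes| = 10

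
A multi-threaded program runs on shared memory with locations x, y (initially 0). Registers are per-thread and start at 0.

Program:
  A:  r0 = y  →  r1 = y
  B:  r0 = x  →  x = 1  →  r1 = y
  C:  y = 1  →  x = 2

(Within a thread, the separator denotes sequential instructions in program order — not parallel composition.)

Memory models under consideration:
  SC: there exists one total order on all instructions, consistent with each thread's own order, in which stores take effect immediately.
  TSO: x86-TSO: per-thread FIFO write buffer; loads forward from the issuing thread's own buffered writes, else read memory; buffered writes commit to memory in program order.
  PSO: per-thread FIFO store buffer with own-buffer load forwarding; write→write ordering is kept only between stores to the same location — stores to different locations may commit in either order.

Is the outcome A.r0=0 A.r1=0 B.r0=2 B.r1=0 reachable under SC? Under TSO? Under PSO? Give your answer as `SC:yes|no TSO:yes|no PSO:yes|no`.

SC:no TSO:no PSO:yes

outcome vector order: (A.r0,A.r1,B.r0,B.r1)
under SC → 0/0/0/0, 0/0/0/1, 0/0/2/1, 0/1/0/0, 0/1/0/1, 0/1/2/1, 1/1/0/0, 1/1/0/1, 1/1/2/1
under TSO → 0/0/0/0, 0/0/0/1, 0/0/2/1, 0/1/0/0, 0/1/0/1, 0/1/2/1, 1/1/0/0, 1/1/0/1, 1/1/2/1
under PSO → 0/0/0/0, 0/0/0/1, 0/0/2/0, 0/0/2/1, 0/1/0/0, 0/1/0/1, 0/1/2/0, 0/1/2/1, 1/1/0/0, 1/1/0/1, 1/1/2/0, 1/1/2/1
target 0/0/2/0 ∈ {PSO}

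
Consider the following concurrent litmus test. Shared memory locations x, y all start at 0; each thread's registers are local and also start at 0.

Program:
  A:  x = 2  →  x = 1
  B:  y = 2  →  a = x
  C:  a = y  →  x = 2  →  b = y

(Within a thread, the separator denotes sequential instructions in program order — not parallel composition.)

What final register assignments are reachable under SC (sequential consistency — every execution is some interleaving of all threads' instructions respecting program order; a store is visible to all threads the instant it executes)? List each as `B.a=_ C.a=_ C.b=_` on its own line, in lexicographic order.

outcome vector order: (B.a,C.a,C.b)
|SC outcomes| = 8

B.a=0 C.a=0 C.b=2
B.a=0 C.a=2 C.b=2
B.a=1 C.a=0 C.b=0
B.a=1 C.a=0 C.b=2
B.a=1 C.a=2 C.b=2
B.a=2 C.a=0 C.b=0
B.a=2 C.a=0 C.b=2
B.a=2 C.a=2 C.b=2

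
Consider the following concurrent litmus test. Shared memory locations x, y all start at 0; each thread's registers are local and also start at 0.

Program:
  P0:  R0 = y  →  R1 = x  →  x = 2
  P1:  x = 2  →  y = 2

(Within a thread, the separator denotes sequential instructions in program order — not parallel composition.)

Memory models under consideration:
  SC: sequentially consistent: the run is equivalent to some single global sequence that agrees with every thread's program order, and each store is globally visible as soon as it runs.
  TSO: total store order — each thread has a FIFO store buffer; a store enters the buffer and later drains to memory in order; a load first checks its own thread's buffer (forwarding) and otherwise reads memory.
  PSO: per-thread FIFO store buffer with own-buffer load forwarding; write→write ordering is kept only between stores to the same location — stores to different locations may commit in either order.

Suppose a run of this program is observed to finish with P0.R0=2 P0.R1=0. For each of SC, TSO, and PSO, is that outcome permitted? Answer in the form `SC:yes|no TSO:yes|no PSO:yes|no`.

outcome vector order: (P0.R0,P0.R1)
under SC → 0/0 0/2 2/2
under TSO → 0/0 0/2 2/2
under PSO → 0/0 0/2 2/0 2/2
target 2/0 ∈ {PSO}

SC:no TSO:no PSO:yes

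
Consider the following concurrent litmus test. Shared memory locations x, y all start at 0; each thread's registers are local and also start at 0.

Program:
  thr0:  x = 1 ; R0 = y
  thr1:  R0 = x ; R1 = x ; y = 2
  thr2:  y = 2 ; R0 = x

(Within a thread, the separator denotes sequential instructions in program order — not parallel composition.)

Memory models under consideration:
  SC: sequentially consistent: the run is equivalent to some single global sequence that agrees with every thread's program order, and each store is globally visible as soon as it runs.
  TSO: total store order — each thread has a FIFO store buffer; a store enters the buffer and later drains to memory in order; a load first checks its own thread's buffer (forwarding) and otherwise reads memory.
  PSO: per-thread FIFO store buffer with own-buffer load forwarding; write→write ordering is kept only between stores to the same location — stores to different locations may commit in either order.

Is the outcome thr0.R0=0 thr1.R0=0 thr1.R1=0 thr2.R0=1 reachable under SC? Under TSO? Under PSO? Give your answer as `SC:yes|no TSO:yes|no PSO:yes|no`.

outcome vector order: (thr0.R0,thr1.R0,thr1.R1,thr2.R0)
[SC] allowed = {(0,0,0,1) (0,0,1,1) (0,1,1,1) (2,0,0,0) (2,0,0,1) (2,0,1,0) (2,0,1,1) (2,1,1,0) (2,1,1,1)}
[TSO] allowed = {(0,0,0,0) (0,0,0,1) (0,0,1,0) (0,0,1,1) (0,1,1,0) (0,1,1,1) (2,0,0,0) (2,0,0,1) (2,0,1,0) (2,0,1,1) (2,1,1,0) (2,1,1,1)}
[PSO] allowed = {(0,0,0,0) (0,0,0,1) (0,0,1,0) (0,0,1,1) (0,1,1,0) (0,1,1,1) (2,0,0,0) (2,0,0,1) (2,0,1,0) (2,0,1,1) (2,1,1,0) (2,1,1,1)}
target (0,0,0,1) ∈ {SC,TSO,PSO}

SC:yes TSO:yes PSO:yes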